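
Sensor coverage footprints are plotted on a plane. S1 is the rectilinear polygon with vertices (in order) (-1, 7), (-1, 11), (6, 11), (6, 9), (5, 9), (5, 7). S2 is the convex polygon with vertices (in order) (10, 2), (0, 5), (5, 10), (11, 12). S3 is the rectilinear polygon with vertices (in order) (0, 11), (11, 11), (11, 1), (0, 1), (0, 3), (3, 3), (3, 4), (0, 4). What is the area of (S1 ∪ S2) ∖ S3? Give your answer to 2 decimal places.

|S1 ∪ S2| = 81.8333.
|(S1 ∪ S2) ∩ S3| = 76.3833.
|(S1 ∪ S2) ∖ S3| = 81.8333 − 76.3833 = 5.45.

5.45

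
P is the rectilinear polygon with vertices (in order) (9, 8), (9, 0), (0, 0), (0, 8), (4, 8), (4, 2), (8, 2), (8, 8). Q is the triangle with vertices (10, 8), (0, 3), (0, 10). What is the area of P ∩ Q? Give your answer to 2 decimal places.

16.75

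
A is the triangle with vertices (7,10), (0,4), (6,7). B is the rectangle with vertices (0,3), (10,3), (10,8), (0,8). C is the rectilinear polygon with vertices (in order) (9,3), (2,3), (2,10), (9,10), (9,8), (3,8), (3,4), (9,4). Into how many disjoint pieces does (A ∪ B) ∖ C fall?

2

(A ∪ B) ∖ C splits into 2 disjoint pieces (area 29, area 10).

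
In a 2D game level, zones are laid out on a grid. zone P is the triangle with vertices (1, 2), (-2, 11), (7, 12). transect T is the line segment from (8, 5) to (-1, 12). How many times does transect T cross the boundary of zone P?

The segment meets the boundary at (0,11.222), (4.455,7.758).

2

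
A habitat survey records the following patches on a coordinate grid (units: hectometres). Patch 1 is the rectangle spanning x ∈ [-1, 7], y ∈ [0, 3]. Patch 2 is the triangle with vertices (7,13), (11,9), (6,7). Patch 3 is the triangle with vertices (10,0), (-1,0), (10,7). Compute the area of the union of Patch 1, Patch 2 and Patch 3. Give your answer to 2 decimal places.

59.57

By inclusion–exclusion:
Individual areas: |Patch 1| = 24, |Patch 2| = 14, |Patch 3| = 38.5.
|Patch 1∩Patch 2| = 0.
|Patch 1∩Patch 3| = 16.9286.
|Patch 2∩Patch 3| = 0.
|Patch 1∩Patch 2∩Patch 3| = 0.
|Patch 1 ∪ Patch 2 ∪ Patch 3| = 76.5 − 16.9286 + 0 = 59.57.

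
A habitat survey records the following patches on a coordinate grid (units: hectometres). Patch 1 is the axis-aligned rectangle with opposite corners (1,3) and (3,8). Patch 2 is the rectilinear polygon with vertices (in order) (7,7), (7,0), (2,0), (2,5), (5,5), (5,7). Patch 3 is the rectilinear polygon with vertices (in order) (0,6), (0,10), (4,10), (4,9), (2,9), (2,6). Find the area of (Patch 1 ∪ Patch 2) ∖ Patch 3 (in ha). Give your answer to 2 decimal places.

35.00

|Patch 1 ∪ Patch 2| = 37.
|(Patch 1 ∪ Patch 2) ∩ Patch 3| = 2.
|(Patch 1 ∪ Patch 2) ∖ Patch 3| = 37 − 2 = 35.00.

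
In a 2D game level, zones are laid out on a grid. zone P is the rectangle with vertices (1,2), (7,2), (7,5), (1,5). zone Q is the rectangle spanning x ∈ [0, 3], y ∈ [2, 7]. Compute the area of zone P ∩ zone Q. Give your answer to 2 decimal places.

6.00

|zone P∩zone Q|: x∈[1,3], y∈[2,5] → 2·3 = 6.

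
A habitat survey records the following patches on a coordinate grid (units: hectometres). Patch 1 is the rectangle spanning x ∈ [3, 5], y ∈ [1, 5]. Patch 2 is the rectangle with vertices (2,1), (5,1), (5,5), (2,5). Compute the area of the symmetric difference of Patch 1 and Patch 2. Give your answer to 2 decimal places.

4.00

|Patch 1∩Patch 2|: x∈[3,5], y∈[1,5] → 2·4 = 8.
|Patch 1 △ Patch 2| = |Patch 1| + |Patch 2| − 2·|Patch 1∩Patch 2| = 8 + 12 − 16 = 4.00.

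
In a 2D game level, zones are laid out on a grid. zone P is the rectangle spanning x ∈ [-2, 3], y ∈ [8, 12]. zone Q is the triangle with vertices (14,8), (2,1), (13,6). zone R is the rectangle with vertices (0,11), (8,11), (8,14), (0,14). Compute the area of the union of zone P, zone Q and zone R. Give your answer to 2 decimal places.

By inclusion–exclusion:
Individual areas: |zone P| = 20, |zone Q| = 8.5, |zone R| = 24.
|zone P∩zone Q| = 0.
|zone P∩zone R|: x∈[0,3], y∈[11,12] → 3·1 = 3.
|zone Q∩zone R| = 0.
|zone P∩zone Q∩zone R| = 0.
|zone P ∪ zone Q ∪ zone R| = 52.5 − 3 + 0 = 49.50.

49.50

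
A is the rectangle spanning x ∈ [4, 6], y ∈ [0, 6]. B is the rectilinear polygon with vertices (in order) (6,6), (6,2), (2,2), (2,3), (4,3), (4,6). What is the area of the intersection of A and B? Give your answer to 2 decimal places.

The intersection is the polygon with vertices (6,2), (4,2), (4,3), (4,6), (6,6).
By the shoelace formula its area is 8.00.

8.00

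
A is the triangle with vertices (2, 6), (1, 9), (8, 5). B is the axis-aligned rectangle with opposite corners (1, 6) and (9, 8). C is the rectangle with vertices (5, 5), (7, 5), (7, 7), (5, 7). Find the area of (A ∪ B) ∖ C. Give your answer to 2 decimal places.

|A ∪ B| = 18.8333.
|(A ∪ B) ∩ C| = 3.1726.
|(A ∪ B) ∖ C| = 18.8333 − 3.1726 = 15.66.

15.66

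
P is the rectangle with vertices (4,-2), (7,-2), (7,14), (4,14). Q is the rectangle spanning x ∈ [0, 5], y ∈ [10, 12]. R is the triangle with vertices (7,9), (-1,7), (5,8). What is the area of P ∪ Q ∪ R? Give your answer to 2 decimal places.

By inclusion–exclusion:
Individual areas: |P| = 48, |Q| = 10, |R| = 2.
|P∩Q|: x∈[4,5], y∈[10,12] → 1·2 = 2.
|P∩R| = 0.9583.
|Q∩R| = 0.
|P∩Q∩R| = 0.
|P ∪ Q ∪ R| = 60 − 2.9583 + 0 = 57.04.

57.04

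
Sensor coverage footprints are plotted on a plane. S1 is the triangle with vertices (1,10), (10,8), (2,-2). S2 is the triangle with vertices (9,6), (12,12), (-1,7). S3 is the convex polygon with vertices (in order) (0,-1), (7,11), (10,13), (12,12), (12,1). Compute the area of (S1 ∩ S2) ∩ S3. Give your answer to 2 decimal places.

10.16

The region (S1 ∩ S2) ∩ S3 is the polygon with vertices (8.444,6.056), (4.354,6.465), (5.795,8.934), (10,8).
By the shoelace formula its area is 10.16.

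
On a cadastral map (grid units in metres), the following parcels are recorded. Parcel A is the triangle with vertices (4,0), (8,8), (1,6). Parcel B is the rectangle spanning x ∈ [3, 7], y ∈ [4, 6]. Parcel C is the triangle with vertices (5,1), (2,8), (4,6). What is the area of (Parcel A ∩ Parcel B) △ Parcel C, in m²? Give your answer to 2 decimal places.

|Parcel A ∩ Parcel B| = 7.
|(Parcel A ∩ Parcel B) ∩ Parcel C| = 1.8048.
|(Parcel A ∩ Parcel B) △ Parcel C| = 7 + 4 − 3.6095 = 7.39.

7.39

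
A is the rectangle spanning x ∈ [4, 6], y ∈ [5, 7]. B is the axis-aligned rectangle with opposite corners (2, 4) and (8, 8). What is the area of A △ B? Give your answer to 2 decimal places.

20.00

|A∩B|: x∈[4,6], y∈[5,7] → 2·2 = 4.
|A △ B| = |A| + |B| − 2·|A∩B| = 4 + 24 − 8 = 20.00.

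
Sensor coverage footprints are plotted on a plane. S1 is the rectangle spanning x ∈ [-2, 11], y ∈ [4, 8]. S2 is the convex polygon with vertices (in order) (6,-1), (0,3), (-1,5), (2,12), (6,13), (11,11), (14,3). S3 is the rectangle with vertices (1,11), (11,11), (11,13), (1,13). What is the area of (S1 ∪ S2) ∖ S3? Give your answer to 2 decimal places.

|S1 ∪ S2| = 144.6786.
|(S1 ∪ S2) ∩ S3| = 11.2143.
|(S1 ∪ S2) ∖ S3| = 144.6786 − 11.2143 = 133.46.

133.46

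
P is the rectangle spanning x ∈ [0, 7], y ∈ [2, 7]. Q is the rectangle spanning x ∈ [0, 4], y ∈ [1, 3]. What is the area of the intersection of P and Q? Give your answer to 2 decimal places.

|P∩Q|: x∈[0,4], y∈[2,3] → 4·1 = 4.

4.00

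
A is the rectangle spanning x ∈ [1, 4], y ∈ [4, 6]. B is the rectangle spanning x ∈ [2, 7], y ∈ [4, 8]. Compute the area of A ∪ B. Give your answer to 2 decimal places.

By inclusion–exclusion:
Individual areas: |A| = 6, |B| = 20.
|A∩B|: x∈[2,4], y∈[4,6] → 2·2 = 4.
|A ∪ B| = 26 − 4 = 22.00.

22.00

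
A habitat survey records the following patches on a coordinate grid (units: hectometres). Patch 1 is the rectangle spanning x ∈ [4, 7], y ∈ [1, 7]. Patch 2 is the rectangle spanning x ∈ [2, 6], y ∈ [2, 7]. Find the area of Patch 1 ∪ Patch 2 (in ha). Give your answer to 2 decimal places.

By inclusion–exclusion:
Individual areas: |Patch 1| = 18, |Patch 2| = 20.
|Patch 1∩Patch 2|: x∈[4,6], y∈[2,7] → 2·5 = 10.
|Patch 1 ∪ Patch 2| = 38 − 10 = 28.00.

28.00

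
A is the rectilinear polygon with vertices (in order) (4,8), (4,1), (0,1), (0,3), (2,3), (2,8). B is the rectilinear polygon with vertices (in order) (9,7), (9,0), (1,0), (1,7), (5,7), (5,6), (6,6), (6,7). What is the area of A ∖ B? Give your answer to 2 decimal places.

4.00

|A| = 18, |A∩B| = 14.
|A ∖ B| = |A| − |A∩B| = 18 − 14 = 4.00.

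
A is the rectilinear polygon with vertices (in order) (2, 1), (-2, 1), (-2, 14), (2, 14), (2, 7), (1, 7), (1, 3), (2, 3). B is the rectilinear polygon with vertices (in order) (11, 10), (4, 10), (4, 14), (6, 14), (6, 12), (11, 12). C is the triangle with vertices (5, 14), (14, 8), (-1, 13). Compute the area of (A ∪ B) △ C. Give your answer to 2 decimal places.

60.17

|A ∪ B| = 66.
|(A ∪ B) ∩ C| = 14.1667.
|(A ∪ B) △ C| = 66 + 22.5 − 28.3333 = 60.17.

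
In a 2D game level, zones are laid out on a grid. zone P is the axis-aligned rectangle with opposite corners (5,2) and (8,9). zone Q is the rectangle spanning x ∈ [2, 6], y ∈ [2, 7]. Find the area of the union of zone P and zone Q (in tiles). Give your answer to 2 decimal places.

36.00

By inclusion–exclusion:
Individual areas: |zone P| = 21, |zone Q| = 20.
|zone P∩zone Q|: x∈[5,6], y∈[2,7] → 1·5 = 5.
|zone P ∪ zone Q| = 41 − 5 = 36.00.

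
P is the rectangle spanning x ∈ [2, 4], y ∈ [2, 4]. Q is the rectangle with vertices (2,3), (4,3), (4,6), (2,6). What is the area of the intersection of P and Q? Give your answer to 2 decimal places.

|P∩Q|: x∈[2,4], y∈[3,4] → 2·1 = 2.

2.00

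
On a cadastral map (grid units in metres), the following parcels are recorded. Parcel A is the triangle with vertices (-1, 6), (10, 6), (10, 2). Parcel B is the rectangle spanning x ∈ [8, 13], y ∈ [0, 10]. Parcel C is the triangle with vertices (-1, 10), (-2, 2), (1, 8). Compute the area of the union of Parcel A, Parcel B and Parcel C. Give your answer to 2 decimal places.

73.57

By inclusion–exclusion:
Individual areas: |Parcel A| = 22, |Parcel B| = 50, |Parcel C| = 9.
|Parcel A∩Parcel B| = 7.2727.
|Parcel A∩Parcel C| = 0.1538.
|Parcel B∩Parcel C| = 0.
|Parcel A∩Parcel B∩Parcel C| = 0.
|Parcel A ∪ Parcel B ∪ Parcel C| = 81 − 7.4266 + 0 = 73.57.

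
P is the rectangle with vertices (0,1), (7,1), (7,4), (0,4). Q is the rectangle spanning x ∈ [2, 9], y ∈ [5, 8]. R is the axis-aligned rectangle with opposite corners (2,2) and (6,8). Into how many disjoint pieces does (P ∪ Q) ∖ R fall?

(P ∪ Q) ∖ R splits into 2 disjoint pieces (area 13, area 9).

2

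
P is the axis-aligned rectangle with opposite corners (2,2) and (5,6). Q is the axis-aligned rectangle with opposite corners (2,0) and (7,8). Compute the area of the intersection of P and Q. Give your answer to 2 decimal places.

|P∩Q|: x∈[2,5], y∈[2,6] → 3·4 = 12.

12.00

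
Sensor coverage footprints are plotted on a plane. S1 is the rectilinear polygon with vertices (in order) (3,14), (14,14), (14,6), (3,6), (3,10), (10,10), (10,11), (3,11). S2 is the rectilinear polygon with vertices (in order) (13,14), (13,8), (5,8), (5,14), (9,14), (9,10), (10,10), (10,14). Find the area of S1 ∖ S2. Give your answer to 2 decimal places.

41.00

|S1| = 81, |S1∩S2| = 40.
|S1 ∖ S2| = |S1| − |S1∩S2| = 81 − 40 = 41.00.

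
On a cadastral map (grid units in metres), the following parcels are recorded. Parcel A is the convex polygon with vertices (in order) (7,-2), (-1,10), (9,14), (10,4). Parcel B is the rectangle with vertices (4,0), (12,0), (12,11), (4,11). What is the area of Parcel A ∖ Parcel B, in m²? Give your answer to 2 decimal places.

|Parcel A| = 94, |Parcel A∩Parcel B| = 57.4667.
|Parcel A ∖ Parcel B| = |Parcel A| − |Parcel A∩Parcel B| = 94 − 57.4667 = 36.53.

36.53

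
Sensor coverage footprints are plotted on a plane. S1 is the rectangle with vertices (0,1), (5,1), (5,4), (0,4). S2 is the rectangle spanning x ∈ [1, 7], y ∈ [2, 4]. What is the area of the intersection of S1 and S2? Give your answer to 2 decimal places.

|S1∩S2|: x∈[1,5], y∈[2,4] → 4·2 = 8.

8.00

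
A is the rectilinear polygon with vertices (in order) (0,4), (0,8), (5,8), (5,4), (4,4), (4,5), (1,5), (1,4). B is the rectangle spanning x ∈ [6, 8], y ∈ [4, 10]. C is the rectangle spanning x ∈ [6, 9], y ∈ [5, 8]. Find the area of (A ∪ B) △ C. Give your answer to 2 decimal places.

26.00

|A ∪ B| = 29.
|(A ∪ B) ∩ C| = 6.
|(A ∪ B) △ C| = 29 + 9 − 12 = 26.00.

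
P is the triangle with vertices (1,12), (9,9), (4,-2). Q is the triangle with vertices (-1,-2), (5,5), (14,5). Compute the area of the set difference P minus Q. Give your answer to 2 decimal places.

|P| = 51.5, |P∩Q| = 11.3689.
|P ∖ Q| = |P| − |P∩Q| = 51.5 − 11.3689 = 40.13.

40.13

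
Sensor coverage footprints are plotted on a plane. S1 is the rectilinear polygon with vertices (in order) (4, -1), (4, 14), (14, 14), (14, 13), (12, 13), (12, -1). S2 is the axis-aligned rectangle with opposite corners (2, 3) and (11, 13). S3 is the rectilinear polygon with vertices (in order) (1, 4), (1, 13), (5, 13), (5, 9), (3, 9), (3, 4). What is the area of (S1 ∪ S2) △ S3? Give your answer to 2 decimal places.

|S1 ∪ S2| = 142.
|(S1 ∪ S2) ∩ S3| = 17.
|(S1 ∪ S2) △ S3| = 142 + 26 − 34 = 134.00.

134.00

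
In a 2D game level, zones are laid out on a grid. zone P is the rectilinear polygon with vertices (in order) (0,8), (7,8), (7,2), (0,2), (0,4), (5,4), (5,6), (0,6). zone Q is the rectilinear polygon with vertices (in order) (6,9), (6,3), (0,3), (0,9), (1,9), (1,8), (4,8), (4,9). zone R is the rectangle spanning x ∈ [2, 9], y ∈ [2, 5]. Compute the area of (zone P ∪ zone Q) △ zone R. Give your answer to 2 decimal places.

36.00

|zone P ∪ zone Q| = 45.
|(zone P ∪ zone Q) ∩ zone R| = 15.
|(zone P ∪ zone Q) △ zone R| = 45 + 21 − 30 = 36.00.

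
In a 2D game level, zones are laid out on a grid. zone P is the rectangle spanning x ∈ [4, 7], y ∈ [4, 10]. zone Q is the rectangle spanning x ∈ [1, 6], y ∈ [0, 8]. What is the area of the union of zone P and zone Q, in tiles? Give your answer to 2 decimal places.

50.00

By inclusion–exclusion:
Individual areas: |zone P| = 18, |zone Q| = 40.
|zone P∩zone Q|: x∈[4,6], y∈[4,8] → 2·4 = 8.
|zone P ∪ zone Q| = 58 − 8 = 50.00.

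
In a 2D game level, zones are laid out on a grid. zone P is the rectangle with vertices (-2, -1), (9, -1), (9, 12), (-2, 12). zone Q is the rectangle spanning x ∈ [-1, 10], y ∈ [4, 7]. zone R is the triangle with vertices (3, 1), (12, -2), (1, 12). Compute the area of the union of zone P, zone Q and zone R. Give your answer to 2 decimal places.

150.23

By inclusion–exclusion:
Individual areas: |zone P| = 143, |zone Q| = 33, |zone R| = 46.5.
|zone P∩zone Q|: x∈[-1,9], y∈[4,7] → 10·3 = 30.
|zone P∩zone R| = 42.2727.
|zone Q∩zone R| = 11.776.
|zone P∩zone Q∩zone R| = 11.776.
|zone P ∪ zone Q ∪ zone R| = 222.5 − 84.0487 + 11.776 = 150.23.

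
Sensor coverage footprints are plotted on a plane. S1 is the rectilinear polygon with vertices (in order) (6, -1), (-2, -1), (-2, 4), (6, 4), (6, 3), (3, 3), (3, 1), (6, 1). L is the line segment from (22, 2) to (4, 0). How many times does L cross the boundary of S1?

The segment meets the boundary at (6,0.222).

1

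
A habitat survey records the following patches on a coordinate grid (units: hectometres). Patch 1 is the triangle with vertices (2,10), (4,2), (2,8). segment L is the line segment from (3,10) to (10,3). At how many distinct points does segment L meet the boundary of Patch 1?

0

The segment lies entirely outside Patch 1 and never meets its boundary.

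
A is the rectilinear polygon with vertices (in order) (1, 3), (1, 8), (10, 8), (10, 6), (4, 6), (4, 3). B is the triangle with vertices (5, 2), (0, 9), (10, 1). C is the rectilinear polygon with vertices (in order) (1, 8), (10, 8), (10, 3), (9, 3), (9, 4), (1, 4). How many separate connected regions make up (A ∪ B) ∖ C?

2

(A ∪ B) ∖ C splits into 2 disjoint pieces (area 0.325, area 11.175).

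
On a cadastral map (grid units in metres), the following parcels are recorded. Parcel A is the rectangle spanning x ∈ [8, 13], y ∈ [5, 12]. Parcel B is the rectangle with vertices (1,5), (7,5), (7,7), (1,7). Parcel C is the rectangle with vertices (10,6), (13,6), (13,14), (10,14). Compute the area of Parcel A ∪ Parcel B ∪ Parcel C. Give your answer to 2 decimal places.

53.00

By inclusion–exclusion:
Individual areas: |Parcel A| = 35, |Parcel B| = 12, |Parcel C| = 24.
|Parcel A∩Parcel B| = 0 (no overlap).
|Parcel A∩Parcel C|: x∈[10,13], y∈[6,12] → 3·6 = 18.
|Parcel B∩Parcel C| = 0 (no overlap).
|Parcel A∩Parcel B∩Parcel C| = 0.
|Parcel A ∪ Parcel B ∪ Parcel C| = 71 − 18 + 0 = 53.00.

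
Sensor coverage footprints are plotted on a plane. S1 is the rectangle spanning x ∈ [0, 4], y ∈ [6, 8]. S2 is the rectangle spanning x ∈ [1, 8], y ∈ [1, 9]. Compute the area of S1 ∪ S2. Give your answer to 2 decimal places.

58.00

By inclusion–exclusion:
Individual areas: |S1| = 8, |S2| = 56.
|S1∩S2|: x∈[1,4], y∈[6,8] → 3·2 = 6.
|S1 ∪ S2| = 64 − 6 = 58.00.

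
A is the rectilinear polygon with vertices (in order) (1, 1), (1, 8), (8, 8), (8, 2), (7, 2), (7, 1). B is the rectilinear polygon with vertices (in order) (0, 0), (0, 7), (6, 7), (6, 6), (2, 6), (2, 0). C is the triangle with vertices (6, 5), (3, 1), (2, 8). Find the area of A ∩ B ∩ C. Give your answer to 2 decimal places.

1.79

The intersection is the polygon with vertices (3.333,7), (4.667,6), (2.286,6), (2.143,7).
By the shoelace formula its area is 1.79.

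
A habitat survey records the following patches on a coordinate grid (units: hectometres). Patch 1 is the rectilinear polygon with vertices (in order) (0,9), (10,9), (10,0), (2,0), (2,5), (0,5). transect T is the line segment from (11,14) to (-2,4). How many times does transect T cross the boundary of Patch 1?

2

The segment meets the boundary at (0,5.538), (4.5,9).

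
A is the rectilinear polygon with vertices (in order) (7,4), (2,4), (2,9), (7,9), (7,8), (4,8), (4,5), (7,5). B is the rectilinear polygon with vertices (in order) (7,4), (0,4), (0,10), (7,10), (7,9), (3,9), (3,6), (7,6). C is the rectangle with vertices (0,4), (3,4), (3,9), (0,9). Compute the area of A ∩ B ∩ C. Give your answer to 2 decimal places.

5.00

The intersection is the polygon with vertices (2,9), (3,9), (3,6), (3,4), (2,4).
By the shoelace formula its area is 5.00.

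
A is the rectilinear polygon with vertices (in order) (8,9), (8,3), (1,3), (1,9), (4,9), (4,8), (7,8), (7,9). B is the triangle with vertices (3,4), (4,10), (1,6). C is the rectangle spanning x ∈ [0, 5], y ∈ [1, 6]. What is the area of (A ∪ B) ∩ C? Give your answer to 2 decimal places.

The region (A ∪ B) ∩ C is the polygon with vertices (1,3), (1,6), (5,6), (5,3).
By the shoelace formula its area is 12.00.

12.00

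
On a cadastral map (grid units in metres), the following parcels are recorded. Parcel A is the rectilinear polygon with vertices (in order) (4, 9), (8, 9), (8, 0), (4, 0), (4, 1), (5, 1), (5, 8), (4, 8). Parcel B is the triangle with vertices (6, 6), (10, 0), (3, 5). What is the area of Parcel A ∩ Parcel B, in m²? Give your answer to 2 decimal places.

7.33

The intersection is the polygon with vertices (8,1.429), (5,3.571), (5,5.667), (6,6), (8,3).
By the shoelace formula its area is 7.33.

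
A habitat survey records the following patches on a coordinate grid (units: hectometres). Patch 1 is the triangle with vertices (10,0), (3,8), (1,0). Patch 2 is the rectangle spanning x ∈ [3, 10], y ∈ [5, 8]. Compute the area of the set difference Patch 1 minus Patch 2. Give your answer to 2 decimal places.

32.06

|Patch 1| = 36, |Patch 1∩Patch 2| = 3.9375.
|Patch 1 ∖ Patch 2| = |Patch 1| − |Patch 1∩Patch 2| = 36 − 3.9375 = 32.06.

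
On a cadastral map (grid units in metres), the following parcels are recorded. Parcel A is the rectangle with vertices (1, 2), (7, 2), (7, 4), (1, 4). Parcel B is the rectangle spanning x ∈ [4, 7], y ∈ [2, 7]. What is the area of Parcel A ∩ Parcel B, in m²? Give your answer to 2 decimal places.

|Parcel A∩Parcel B|: x∈[4,7], y∈[2,4] → 3·2 = 6.

6.00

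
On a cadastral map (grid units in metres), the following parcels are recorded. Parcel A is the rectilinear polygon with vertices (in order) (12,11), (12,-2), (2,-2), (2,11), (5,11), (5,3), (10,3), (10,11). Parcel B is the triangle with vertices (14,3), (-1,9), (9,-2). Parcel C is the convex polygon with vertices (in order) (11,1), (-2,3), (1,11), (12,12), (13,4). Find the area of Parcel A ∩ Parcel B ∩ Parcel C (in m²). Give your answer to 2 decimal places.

22.21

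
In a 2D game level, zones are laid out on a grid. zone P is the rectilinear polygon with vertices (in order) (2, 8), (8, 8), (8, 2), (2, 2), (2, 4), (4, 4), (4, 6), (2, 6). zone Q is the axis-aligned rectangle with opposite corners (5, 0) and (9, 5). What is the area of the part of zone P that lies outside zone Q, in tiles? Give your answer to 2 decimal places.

23.00

|zone P| = 32, |zone P∩zone Q| = 9.
|zone P ∖ zone Q| = |zone P| − |zone P∩zone Q| = 32 − 9 = 23.00.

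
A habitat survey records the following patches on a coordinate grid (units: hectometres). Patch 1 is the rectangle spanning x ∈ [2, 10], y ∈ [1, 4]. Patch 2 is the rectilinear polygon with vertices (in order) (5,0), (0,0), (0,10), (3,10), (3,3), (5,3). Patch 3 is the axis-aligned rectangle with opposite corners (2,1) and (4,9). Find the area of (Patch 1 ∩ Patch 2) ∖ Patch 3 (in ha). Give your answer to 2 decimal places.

2.00

|Patch 1 ∩ Patch 2| = 7.
|(Patch 1 ∩ Patch 2) ∩ Patch 3| = 5.
|(Patch 1 ∩ Patch 2) ∖ Patch 3| = 7 − 5 = 2.00.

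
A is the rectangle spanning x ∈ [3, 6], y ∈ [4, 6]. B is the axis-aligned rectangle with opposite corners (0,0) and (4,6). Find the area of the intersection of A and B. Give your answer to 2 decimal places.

|A∩B|: x∈[3,4], y∈[4,6] → 1·2 = 2.

2.00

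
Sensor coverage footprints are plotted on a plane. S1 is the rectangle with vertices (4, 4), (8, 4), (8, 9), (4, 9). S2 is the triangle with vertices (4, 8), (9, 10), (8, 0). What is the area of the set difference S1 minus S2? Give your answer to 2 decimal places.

5.25

|S1| = 20, |S1∩S2| = 14.75.
|S1 ∖ S2| = |S1| − |S1∩S2| = 20 − 14.75 = 5.25.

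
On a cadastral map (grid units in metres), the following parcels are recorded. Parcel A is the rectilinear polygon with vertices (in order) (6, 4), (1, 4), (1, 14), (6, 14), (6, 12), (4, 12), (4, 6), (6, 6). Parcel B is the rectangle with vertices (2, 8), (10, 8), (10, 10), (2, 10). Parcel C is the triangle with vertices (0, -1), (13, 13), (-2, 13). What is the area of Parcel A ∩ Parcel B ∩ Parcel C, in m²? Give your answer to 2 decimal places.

4.00

The intersection is the polygon with vertices (2,8), (2,10), (4,10), (4,8).
By the shoelace formula its area is 4.00.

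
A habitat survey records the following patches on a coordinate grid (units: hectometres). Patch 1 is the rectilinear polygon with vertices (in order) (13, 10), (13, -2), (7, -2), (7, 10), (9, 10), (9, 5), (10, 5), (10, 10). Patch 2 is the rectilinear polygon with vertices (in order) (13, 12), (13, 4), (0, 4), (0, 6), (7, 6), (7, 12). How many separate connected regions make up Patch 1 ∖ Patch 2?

1

Patch 1 ∖ Patch 2 is a single connected region.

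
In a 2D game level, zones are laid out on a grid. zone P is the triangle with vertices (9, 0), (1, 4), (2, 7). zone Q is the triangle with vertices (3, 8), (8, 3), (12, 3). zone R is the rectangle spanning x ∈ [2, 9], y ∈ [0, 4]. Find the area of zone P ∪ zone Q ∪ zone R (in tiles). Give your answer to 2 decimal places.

42.75

By inclusion–exclusion:
Individual areas: |zone P| = 14, |zone Q| = 10, |zone R| = 28.
|zone P∩zone Q| = 0.
|zone P∩zone R| = 7.75.
|zone Q∩zone R| = 1.5.
|zone P∩zone Q∩zone R| = 0.
|zone P ∪ zone Q ∪ zone R| = 52 − 9.25 + 0 = 42.75.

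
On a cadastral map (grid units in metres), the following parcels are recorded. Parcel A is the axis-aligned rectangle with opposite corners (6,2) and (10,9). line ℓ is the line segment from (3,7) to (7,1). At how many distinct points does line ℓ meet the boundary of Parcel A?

The segment meets the boundary at (6.333,2), (6,2.5).

2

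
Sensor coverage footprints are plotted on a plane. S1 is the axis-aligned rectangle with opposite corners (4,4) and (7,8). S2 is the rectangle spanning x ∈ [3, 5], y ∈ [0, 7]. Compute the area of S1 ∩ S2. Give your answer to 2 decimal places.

3.00

|S1∩S2|: x∈[4,5], y∈[4,7] → 1·3 = 3.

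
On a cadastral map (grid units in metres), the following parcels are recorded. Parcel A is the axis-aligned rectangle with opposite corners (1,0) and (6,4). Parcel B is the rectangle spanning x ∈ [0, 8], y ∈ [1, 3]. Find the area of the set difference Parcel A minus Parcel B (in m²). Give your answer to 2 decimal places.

|Parcel A∩Parcel B|: x∈[1,6], y∈[1,3] → 5·2 = 10.
|Parcel A| = 20.
|Parcel A ∖ Parcel B| = |Parcel A| − |Parcel A∩Parcel B| = 20 − 10 = 10.00.

10.00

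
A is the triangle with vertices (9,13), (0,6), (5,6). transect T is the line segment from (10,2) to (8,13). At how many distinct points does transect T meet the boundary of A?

The segment meets the boundary at (8.124,12.319), (8.241,11.672).

2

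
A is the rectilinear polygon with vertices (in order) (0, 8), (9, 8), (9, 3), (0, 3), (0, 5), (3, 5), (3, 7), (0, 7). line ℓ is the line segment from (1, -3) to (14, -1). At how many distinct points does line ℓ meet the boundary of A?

0

The segment lies entirely outside A and never meets its boundary.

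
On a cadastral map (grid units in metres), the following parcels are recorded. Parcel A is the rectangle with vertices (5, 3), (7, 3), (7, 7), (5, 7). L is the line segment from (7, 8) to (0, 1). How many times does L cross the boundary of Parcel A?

2

The segment meets the boundary at (5,6), (6,7).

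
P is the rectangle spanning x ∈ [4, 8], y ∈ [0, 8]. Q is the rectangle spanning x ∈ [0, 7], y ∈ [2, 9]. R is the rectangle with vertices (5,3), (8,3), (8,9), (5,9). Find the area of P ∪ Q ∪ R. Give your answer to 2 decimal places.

By inclusion–exclusion:
Individual areas: |P| = 32, |Q| = 49, |R| = 18.
|P∩Q|: x∈[4,7], y∈[2,8] → 3·6 = 18.
|P∩R|: x∈[5,8], y∈[3,8] → 3·5 = 15.
|Q∩R|: x∈[5,7], y∈[3,9] → 2·6 = 12.
|P∩Q∩R| = 10.
|P ∪ Q ∪ R| = 99 − 45 + 10 = 64.00.

64.00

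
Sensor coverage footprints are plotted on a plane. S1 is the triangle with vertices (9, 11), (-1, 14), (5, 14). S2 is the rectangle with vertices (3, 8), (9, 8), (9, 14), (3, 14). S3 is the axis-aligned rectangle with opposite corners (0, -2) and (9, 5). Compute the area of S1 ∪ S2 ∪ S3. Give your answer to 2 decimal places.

101.40

By inclusion–exclusion:
Individual areas: |S1| = 9, |S2| = 36, |S3| = 63.
|S1∩S2| = 6.6.
|S1∩S3| = 0.
|S2∩S3| = 0 (no overlap).
|S1∩S2∩S3| = 0.
|S1 ∪ S2 ∪ S3| = 108 − 6.6 + 0 = 101.40.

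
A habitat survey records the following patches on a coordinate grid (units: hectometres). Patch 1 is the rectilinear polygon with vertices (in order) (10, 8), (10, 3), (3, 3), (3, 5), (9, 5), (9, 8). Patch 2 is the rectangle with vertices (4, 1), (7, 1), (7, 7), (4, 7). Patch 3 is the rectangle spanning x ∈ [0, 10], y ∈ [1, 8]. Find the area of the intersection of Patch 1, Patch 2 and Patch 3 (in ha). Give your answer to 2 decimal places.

6.00

The intersection is the polygon with vertices (4,5), (7,5), (7,3), (4,3).
By the shoelace formula its area is 6.00.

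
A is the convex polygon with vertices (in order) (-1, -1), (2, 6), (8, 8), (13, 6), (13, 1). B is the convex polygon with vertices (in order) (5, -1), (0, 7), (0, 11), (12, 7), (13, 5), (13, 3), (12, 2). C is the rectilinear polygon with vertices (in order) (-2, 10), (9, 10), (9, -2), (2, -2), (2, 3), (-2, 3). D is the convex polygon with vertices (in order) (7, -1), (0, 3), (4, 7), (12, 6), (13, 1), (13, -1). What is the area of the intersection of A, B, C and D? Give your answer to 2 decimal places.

The intersection is the polygon with vertices (9,0.714), (8,0.286), (5.4,-0.086), (3.889,0.778), (1.538,4.538), (3.5,6.5), (4.727,6.909), (9,6.375).
By the shoelace formula its area is 39.90.

39.90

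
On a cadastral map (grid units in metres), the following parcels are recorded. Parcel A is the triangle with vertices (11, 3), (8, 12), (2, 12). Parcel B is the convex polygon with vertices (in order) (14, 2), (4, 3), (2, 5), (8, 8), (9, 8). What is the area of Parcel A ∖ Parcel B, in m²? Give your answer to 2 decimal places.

19.44

|Parcel A| = 27, |Parcel A∩Parcel B| = 7.5556.
|Parcel A ∖ Parcel B| = |Parcel A| − |Parcel A∩Parcel B| = 27 − 7.5556 = 19.44.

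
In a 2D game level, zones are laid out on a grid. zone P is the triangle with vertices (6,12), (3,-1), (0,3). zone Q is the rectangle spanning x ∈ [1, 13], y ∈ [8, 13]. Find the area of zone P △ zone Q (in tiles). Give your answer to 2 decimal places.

78.53

|zone P| = 25.5, |zone Q| = 60, |zone P∩zone Q| = 3.4872.
|zone P △ zone Q| = |zone P| + |zone Q| − 2·|zone P∩zone Q| = 25.5 + 60 − 6.9744 = 78.53.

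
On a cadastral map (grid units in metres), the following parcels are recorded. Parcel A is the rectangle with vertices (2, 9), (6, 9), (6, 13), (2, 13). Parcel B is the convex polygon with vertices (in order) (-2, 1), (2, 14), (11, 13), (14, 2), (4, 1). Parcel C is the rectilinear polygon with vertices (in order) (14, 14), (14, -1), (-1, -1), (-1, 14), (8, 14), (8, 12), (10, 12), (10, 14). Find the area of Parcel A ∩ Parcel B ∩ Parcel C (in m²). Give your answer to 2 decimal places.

16.00

The intersection is the polygon with vertices (2,13), (6,13), (6,9), (2,9).
By the shoelace formula its area is 16.00.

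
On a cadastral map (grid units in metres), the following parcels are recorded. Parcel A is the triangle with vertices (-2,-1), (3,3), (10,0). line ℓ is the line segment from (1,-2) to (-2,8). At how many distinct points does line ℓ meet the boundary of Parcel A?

The segment meets the boundary at (0.177,0.742), (0.634,-0.78).

2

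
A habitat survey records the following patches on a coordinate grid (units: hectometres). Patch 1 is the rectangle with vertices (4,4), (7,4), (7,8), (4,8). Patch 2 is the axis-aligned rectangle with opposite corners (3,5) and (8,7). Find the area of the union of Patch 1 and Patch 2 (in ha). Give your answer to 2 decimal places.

16.00

By inclusion–exclusion:
Individual areas: |Patch 1| = 12, |Patch 2| = 10.
|Patch 1∩Patch 2|: x∈[4,7], y∈[5,7] → 3·2 = 6.
|Patch 1 ∪ Patch 2| = 22 − 6 = 16.00.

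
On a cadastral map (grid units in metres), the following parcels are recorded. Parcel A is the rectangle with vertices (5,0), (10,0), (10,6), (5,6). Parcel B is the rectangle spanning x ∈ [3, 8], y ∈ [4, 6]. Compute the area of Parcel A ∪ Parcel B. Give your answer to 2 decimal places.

34.00

By inclusion–exclusion:
Individual areas: |Parcel A| = 30, |Parcel B| = 10.
|Parcel A∩Parcel B|: x∈[5,8], y∈[4,6] → 3·2 = 6.
|Parcel A ∪ Parcel B| = 40 − 6 = 34.00.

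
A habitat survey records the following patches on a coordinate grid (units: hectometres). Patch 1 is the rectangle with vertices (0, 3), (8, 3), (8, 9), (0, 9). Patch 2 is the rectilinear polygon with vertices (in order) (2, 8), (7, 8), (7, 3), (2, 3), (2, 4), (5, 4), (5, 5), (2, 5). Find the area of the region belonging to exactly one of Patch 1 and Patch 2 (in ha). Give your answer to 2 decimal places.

26.00

|Patch 1| = 48, |Patch 2| = 22, |Patch 1∩Patch 2| = 22.
|Patch 1 △ Patch 2| = |Patch 1| + |Patch 2| − 2·|Patch 1∩Patch 2| = 48 + 22 − 44 = 26.00.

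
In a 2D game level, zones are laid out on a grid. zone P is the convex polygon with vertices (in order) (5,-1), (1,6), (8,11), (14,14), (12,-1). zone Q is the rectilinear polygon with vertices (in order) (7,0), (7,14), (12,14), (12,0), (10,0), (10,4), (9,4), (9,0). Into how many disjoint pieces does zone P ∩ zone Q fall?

zone P ∩ zone Q is a single connected region.

1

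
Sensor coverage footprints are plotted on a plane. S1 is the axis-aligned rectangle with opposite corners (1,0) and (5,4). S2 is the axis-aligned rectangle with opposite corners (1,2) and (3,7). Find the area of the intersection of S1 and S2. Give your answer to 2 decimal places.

|S1∩S2|: x∈[1,3], y∈[2,4] → 2·2 = 4.

4.00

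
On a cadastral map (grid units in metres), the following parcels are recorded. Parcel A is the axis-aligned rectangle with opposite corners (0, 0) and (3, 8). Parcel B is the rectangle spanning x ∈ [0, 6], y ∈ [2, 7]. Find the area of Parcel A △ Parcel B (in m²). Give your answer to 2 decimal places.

24.00

|Parcel A∩Parcel B|: x∈[0,3], y∈[2,7] → 3·5 = 15.
|Parcel A △ Parcel B| = |Parcel A| + |Parcel B| − 2·|Parcel A∩Parcel B| = 24 + 30 − 30 = 24.00.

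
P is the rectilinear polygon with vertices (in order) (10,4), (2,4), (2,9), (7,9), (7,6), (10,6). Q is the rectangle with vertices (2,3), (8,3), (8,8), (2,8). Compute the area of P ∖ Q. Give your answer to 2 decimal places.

|P| = 31, |P∩Q| = 22.
|P ∖ Q| = |P| − |P∩Q| = 31 − 22 = 9.00.

9.00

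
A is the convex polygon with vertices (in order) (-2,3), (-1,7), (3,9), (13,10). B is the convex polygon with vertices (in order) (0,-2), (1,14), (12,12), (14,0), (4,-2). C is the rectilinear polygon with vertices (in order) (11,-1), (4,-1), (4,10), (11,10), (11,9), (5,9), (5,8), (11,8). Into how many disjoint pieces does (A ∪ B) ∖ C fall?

(A ∪ B) ∖ C is a single connected region.

1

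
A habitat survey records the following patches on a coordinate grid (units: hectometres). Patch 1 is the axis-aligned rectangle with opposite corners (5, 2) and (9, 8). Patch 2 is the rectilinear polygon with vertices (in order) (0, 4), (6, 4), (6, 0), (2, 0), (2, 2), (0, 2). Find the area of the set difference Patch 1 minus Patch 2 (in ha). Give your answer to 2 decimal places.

22.00

|Patch 1| = 24, |Patch 1∩Patch 2| = 2.
|Patch 1 ∖ Patch 2| = |Patch 1| − |Patch 1∩Patch 2| = 24 − 2 = 22.00.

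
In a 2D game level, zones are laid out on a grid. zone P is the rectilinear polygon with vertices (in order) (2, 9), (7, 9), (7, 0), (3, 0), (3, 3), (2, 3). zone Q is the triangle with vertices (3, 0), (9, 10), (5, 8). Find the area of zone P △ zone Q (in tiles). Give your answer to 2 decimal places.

32.67

|zone P| = 42, |zone Q| = 14, |zone P∩zone Q| = 11.6667.
|zone P △ zone Q| = |zone P| + |zone Q| − 2·|zone P∩zone Q| = 42 + 14 − 23.3333 = 32.67.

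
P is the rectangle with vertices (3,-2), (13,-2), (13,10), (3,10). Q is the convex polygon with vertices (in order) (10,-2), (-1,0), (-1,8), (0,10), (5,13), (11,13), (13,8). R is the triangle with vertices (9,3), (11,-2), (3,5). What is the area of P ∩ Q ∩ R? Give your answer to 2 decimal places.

The intersection is the polygon with vertices (10.208,-1.307), (3,5), (9,3), (10.429,-0.571).
By the shoelace formula its area is 12.63.

12.63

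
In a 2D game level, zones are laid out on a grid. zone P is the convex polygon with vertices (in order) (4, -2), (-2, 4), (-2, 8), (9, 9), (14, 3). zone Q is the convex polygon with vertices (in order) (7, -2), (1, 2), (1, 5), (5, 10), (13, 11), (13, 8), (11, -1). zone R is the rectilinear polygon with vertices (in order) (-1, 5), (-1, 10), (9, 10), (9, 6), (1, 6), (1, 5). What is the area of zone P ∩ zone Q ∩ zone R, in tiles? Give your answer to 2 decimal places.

16.87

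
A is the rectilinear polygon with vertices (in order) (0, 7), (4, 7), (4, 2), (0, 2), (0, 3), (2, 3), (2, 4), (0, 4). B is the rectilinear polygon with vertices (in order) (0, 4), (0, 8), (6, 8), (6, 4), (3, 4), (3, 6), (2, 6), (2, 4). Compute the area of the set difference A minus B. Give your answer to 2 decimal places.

|A| = 18, |A∩B| = 10.
|A ∖ B| = |A| − |A∩B| = 18 − 10 = 8.00.

8.00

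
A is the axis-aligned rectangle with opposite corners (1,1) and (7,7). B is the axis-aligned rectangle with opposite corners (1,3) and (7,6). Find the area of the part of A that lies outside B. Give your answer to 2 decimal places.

18.00

|A∩B|: x∈[1,7], y∈[3,6] → 6·3 = 18.
|A| = 36.
|A ∖ B| = |A| − |A∩B| = 36 − 18 = 18.00.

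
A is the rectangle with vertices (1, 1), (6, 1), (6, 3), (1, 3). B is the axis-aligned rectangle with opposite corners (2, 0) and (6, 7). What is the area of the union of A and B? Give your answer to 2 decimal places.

By inclusion–exclusion:
Individual areas: |A| = 10, |B| = 28.
|A∩B|: x∈[2,6], y∈[1,3] → 4·2 = 8.
|A ∪ B| = 38 − 8 = 30.00.

30.00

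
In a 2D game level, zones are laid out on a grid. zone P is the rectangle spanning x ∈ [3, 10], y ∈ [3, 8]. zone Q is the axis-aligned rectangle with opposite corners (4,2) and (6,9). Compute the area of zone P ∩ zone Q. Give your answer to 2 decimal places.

|zone P∩zone Q|: x∈[4,6], y∈[3,8] → 2·5 = 10.

10.00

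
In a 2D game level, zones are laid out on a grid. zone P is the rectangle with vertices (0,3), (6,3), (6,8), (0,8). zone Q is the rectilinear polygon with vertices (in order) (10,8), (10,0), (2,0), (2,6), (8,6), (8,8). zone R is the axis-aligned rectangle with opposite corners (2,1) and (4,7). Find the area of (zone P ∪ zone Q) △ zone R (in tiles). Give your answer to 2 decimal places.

|zone P ∪ zone Q| = 70.
|(zone P ∪ zone Q) ∩ zone R| = 12.
|(zone P ∪ zone Q) △ zone R| = 70 + 12 − 24 = 58.00.

58.00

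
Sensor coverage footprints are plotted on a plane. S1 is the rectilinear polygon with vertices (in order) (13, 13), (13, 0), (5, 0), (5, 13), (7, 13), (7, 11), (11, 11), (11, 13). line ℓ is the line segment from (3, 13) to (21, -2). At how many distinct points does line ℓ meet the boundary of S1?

The segment meets the boundary at (13,4.667), (5,11.333).

2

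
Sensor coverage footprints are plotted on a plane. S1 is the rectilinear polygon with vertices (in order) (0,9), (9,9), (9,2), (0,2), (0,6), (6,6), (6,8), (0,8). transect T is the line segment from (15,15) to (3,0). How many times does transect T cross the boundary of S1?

2

The segment meets the boundary at (4.6,2), (9,7.5).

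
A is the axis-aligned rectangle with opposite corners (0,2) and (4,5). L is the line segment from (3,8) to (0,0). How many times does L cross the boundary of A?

2

The segment meets the boundary at (0.75,2), (1.875,5).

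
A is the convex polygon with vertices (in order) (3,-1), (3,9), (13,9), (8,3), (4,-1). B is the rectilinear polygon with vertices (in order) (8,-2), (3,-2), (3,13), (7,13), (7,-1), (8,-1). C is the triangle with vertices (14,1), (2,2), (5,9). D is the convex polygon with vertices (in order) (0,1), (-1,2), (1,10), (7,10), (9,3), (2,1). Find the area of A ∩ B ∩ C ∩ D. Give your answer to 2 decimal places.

The intersection is the polygon with vertices (3,1.917), (3,4.333), (5,9), (7,7.222), (7,2.429), (4.71,1.774).
By the shoelace formula its area is 21.59.

21.59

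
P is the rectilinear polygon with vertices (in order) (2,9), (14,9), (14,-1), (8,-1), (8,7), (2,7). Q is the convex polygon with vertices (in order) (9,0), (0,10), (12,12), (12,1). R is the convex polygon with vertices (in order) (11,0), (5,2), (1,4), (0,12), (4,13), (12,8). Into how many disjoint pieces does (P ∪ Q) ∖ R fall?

(P ∪ Q) ∖ R splits into 2 disjoint pieces (area 39.6053, area 0.0454).

2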